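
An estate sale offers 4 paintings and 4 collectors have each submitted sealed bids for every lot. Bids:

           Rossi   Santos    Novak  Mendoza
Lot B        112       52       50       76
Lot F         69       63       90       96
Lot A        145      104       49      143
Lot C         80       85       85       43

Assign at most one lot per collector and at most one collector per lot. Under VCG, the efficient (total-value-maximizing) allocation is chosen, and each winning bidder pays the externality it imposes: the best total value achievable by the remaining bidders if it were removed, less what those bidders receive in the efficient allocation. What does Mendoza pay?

Mendoza pays $33.

Efficient allocation: Rossi→Lot B ($112), Santos→Lot C ($85), Novak→Lot F ($90), Mendoza→Lot A ($143); total welfare W = $430.
Mendoza receives Lot A at value $143, so the others get W − 143 = $287.
Without Mendoza: best allocation of the remaining 3 bidders over all 4 lots is Rossi→Lot A ($145), Santos→Lot C ($85), Novak→Lot F ($90), total $320.
VCG payment = (others' best without Mendoza) − (others' welfare with Mendoza) = 320 − 287 = $33.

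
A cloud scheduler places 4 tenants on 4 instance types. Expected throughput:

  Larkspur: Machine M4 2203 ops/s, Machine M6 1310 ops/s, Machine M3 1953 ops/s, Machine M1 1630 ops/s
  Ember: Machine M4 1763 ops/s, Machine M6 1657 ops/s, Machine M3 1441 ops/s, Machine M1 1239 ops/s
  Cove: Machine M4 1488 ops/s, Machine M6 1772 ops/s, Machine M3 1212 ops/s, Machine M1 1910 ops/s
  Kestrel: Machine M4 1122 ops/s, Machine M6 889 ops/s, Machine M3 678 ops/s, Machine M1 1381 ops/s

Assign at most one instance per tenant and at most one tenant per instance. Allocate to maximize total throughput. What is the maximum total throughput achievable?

Max total: 6869 ops/s

Optimal: Larkspur→Machine M3 (1953 ops/s), Ember→Machine M4 (1763 ops/s), Cove→Machine M6 (1772 ops/s), Kestrel→Machine M1 (1381 ops/s) — total 1953+1763+1772+1381 = 6869 ops/s.
Max-entry greedy (repeatedly take the single best remaining cell) gives 6448 ops/s, worse by 421.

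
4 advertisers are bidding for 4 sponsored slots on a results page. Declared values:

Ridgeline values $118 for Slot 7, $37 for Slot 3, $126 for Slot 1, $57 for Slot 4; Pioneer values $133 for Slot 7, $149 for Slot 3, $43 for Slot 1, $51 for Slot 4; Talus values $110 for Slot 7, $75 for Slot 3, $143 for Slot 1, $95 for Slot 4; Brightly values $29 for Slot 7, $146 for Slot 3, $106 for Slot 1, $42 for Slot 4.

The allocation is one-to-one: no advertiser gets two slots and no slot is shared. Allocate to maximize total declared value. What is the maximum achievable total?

This is a one-to-one assignment (maximum-weight bipartite matching).
Optimal: Ridgeline→Slot 1 ($126), Pioneer→Slot 7 ($133), Talus→Slot 4 ($95), Brightly→Slot 3 ($146) — total 126+133+95+146 = $500.
Max-entry greedy (repeatedly take the single best remaining cell) gives $452, worse by 48.
Swapping Ridgeline↔Brightly (Ridgeline→Slot 3 $37, Brightly→Slot 1 $106) loses 129.
Checked against all permutations: $500 is optimal.

Maximum total: $500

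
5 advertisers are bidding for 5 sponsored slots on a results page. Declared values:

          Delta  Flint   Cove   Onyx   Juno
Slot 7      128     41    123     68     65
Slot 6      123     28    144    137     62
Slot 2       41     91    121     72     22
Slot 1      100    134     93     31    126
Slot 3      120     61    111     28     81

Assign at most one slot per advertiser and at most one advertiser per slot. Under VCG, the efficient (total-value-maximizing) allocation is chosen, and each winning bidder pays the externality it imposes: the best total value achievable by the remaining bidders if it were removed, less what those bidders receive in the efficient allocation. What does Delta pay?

Delta pays $4.

Efficient allocation: Delta→Slot 7 ($128), Flint→Slot 1 ($134), Cove→Slot 2 ($121), Onyx→Slot 6 ($137), Juno→Slot 3 ($81); total welfare W = $601.
Delta receives Slot 7 at value $128, so the others get W − 128 = $473.
Without Delta: best allocation of the remaining 4 bidders over all 5 slots is Flint→Slot 2 ($91), Cove→Slot 7 ($123), Onyx→Slot 6 ($137), Juno→Slot 1 ($126), total $477.
VCG payment = (others' best without Delta) − (others' welfare with Delta) = 477 − 473 = $4.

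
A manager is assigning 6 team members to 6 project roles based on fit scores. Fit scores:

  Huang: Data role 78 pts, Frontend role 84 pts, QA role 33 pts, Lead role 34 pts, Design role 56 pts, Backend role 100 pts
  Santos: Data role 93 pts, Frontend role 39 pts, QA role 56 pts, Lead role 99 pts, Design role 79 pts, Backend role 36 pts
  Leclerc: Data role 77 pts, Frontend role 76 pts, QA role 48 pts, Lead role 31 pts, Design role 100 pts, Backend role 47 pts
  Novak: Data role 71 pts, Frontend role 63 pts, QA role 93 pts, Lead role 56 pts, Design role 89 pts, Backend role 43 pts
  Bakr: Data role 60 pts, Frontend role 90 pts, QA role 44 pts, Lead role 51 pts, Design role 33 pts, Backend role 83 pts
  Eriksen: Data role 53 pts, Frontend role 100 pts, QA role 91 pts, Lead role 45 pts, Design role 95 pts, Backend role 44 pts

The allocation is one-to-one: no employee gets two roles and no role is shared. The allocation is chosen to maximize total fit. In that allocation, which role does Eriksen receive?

This is a one-to-one assignment (maximum-weight bipartite matching).
Optimal: Huang→Backend role (100 pts), Santos→Lead role (99 pts), Leclerc→Data role (77 pts), Novak→QA role (93 pts), Bakr→Frontend role (90 pts), Eriksen→Design role (95 pts) — total 100+99+77+93+90+95 = 554 pts.
Column-greedy (each role in turn goes to its best remaining employee) gives 537 pts, worse by 17.
Swapping Santos↔Bakr (Santos→Frontend role 39 pts, Bakr→Lead role 51 pts) loses 99.
Eriksen's own top role is Frontend role (100 pts), but forcing Eriksen→Frontend role and reassigning the rest optimally gives only 553 pts — worse by 1.

Eriksen receives Design role.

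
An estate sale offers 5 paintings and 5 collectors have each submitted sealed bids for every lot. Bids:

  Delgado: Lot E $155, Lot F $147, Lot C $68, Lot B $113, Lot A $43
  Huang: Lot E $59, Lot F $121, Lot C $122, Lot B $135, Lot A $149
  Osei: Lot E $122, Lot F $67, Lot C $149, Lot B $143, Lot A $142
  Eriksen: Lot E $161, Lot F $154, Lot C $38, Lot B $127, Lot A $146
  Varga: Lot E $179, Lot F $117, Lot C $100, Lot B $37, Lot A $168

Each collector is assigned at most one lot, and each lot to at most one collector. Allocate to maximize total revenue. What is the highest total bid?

Maximum total: $761

Optimal: Delgado→Lot E ($155), Huang→Lot B ($135), Osei→Lot C ($149), Eriksen→Lot F ($154), Varga→Lot A ($168) — total 155+135+149+154+168 = $761.
Max-entry greedy (repeatedly take the single best remaining cell) gives $744, worse by 17.
Next-best assignment: Delgado→Lot F, Huang→Lot B, Osei→Lot C, Eriksen→Lot E, Varga→Lot A = $760.
Checked against all permutations: $761 is optimal.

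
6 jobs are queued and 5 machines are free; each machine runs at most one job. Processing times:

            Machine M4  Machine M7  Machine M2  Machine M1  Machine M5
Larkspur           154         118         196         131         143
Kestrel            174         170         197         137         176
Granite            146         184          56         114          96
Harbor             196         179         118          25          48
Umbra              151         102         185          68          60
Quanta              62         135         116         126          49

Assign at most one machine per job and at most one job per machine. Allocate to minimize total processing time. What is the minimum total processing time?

Optimal: Quanta→Machine M4 (62 min), Larkspur→Machine M7 (118 min), Granite→Machine M2 (56 min), Harbor→Machine M1 (25 min), Umbra→Machine M5 (60 min) — total 62+118+56+25+60 = 321 min.
Min-entry greedy (repeatedly take the single cheapest remaining cell) gives 386 min, worse by 65.
Next-best assignment: Quanta→Machine M4, Larkspur→Machine M7, Granite→Machine M2, Umbra→Machine M1, Harbor→Machine M5 = 352 min.
Checked against all permutations: 321 min is optimal.

Minimum total: 321 min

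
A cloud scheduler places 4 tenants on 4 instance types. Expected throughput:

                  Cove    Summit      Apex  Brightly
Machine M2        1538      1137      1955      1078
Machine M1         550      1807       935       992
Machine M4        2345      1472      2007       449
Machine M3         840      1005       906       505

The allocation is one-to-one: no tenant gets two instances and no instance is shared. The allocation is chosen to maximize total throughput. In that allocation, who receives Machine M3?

Brightly receives Machine M3.

Optimal: Cove→Machine M4 (2345 ops/s), Summit→Machine M1 (1807 ops/s), Apex→Machine M2 (1955 ops/s), Brightly→Machine M3 (505 ops/s) — total 2345+1807+1955+505 = 6612 ops/s.
Next-best assignment: Cove→Machine M4, Summit→Machine M3, Apex→Machine M2, Brightly→Machine M1 = 6297 ops/s.
Swapping Brightly↔Apex (Brightly→Machine M2 1078 ops/s, Apex→Machine M3 906 ops/s) loses 476.
Every other assignment is strictly worse.
Brightly's own top instance is Machine M2 (1078 ops/s), but forcing Brightly→Machine M2 and reassigning the rest optimally gives only 6136 ops/s — worse by 476.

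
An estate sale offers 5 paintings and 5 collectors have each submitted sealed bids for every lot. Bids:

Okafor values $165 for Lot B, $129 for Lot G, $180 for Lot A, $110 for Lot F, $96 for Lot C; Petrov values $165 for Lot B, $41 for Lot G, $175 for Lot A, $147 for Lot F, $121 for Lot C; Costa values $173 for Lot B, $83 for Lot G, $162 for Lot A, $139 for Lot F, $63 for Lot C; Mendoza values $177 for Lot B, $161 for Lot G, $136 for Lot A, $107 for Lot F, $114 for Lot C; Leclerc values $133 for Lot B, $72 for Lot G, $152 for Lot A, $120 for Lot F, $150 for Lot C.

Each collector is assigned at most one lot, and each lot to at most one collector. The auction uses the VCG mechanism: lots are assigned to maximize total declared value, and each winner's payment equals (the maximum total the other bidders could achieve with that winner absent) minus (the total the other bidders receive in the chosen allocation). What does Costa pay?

Costa pays $18.

Efficient allocation: Okafor→Lot A ($180), Petrov→Lot F ($147), Costa→Lot B ($173), Mendoza→Lot G ($161), Leclerc→Lot C ($150); total welfare W = $811.
Costa receives Lot B at value $173, so the others get W − 173 = $638.
Without Costa: best allocation of the remaining 4 bidders over all 5 lots is Okafor→Lot A ($180), Petrov→Lot B ($165), Mendoza→Lot G ($161), Leclerc→Lot C ($150), total $656.
VCG payment = (others' best without Costa) − (others' welfare with Costa) = 656 − 638 = $18.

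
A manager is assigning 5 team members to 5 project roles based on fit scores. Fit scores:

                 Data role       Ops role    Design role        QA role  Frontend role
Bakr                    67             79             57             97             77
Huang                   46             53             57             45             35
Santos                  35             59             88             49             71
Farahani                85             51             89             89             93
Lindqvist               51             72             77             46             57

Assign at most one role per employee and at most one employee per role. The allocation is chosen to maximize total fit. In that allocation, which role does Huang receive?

Optimal: Bakr→QA role (97 pts), Huang→Data role (46 pts), Santos→Design role (88 pts), Farahani→Frontend role (93 pts), Lindqvist→Ops role (72 pts) — total 97+46+88+93+72 = 396 pts.
Column-greedy (each role in turn goes to its best remaining employee) gives 333 pts, worse by 63.
Next-best assignment: Bakr→QA role, Huang→Ops role, Santos→Frontend role, Farahani→Data role, Lindqvist→Design role = 383 pts.
Huang's own top role is Design role (57 pts), but forcing Huang→Design role and reassigning the rest optimally gives only 382 pts — worse by 14.

Huang receives Data role.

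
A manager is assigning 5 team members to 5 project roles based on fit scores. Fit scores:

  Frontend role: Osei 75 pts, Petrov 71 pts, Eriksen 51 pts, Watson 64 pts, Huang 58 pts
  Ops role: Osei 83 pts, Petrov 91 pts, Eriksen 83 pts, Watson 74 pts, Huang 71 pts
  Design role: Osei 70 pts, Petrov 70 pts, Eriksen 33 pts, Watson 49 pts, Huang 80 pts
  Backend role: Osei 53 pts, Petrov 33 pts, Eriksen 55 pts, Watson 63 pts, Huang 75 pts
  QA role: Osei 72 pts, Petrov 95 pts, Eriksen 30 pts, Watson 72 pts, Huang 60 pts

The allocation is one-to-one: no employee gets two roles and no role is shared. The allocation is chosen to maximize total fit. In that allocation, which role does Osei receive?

Osei receives Frontend role.

Treat this as an assignment problem: match each employee to one role.
Optimal: Osei→Frontend role (75 pts), Petrov→QA role (95 pts), Eriksen→Ops role (83 pts), Watson→Backend role (63 pts), Huang→Design role (80 pts) — total 75+95+83+63+80 = 396 pts.
Row-greedy (each employee in turn takes its best remaining role) gives 377 pts, worse by 19.
Osei's own top role is Ops role (83 pts), but forcing Osei→Ops role and reassigning the rest optimally gives only 377 pts — worse by 19.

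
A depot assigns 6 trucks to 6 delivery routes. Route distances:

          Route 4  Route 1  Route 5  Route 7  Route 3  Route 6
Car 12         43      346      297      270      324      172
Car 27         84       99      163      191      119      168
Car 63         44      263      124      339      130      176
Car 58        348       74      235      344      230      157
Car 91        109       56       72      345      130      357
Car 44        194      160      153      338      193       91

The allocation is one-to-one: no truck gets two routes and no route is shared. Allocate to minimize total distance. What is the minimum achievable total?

Min total: 601 km

This is the linear assignment problem.
Optimal: Car 12→Route 4 (43 km), Car 27→Route 7 (191 km), Car 63→Route 3 (130 km), Car 58→Route 1 (74 km), Car 91→Route 5 (72 km), Car 44→Route 6 (91 km) — total 43+191+130+74+72+91 = 601 km.
Row-greedy (each truck in turn takes its cheapest remaining route) gives 891 km, worse by 290.
Next-best assignment: Car 12→Route 4, Car 27→Route 7, Car 63→Route 5, Car 58→Route 1, Car 91→Route 3, Car 44→Route 6 = 653 km.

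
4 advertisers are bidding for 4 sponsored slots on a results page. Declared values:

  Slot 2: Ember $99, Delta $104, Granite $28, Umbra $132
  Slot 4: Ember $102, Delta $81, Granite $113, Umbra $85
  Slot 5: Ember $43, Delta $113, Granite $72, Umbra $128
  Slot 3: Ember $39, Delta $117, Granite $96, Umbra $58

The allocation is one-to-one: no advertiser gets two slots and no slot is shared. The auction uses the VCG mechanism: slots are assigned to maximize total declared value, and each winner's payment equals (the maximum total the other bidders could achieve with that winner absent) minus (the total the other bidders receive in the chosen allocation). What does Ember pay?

Ember pays $4.

Efficient allocation: Ember→Slot 2 ($99), Delta→Slot 3 ($117), Granite→Slot 4 ($113), Umbra→Slot 5 ($128); total welfare W = $457.
Ember receives Slot 2 at value $99, so the others get W − 99 = $358.
Without Ember: best allocation of the remaining 3 bidders over all 4 slots is Delta→Slot 3 ($117), Granite→Slot 4 ($113), Umbra→Slot 2 ($132), total $362.
VCG payment = (others' best without Ember) − (others' welfare with Ember) = 362 − 358 = $4.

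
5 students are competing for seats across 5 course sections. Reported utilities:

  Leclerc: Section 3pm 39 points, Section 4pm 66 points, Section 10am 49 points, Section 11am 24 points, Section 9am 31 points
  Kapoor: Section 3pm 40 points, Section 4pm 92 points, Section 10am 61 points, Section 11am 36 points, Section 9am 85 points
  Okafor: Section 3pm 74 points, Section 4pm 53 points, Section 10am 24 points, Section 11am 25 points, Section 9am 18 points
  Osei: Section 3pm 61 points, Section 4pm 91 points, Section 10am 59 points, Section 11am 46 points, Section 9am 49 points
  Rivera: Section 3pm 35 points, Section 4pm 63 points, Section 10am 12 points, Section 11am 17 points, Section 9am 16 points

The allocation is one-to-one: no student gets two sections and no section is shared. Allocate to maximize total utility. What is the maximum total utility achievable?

Optimal: Leclerc→Section 10am (49 points), Kapoor→Section 9am (85 points), Okafor→Section 3pm (74 points), Osei→Section 11am (46 points), Rivera→Section 4pm (63 points) — total 49+85+74+46+63 = 317 points.
Row-greedy (each student in turn takes its best remaining section) gives 301 points, worse by 16.
Swapping Osei↔Leclerc (Osei→Section 10am 59 points, Leclerc→Section 11am 24 points) loses 12.
Checked against all permutations: 317 points is optimal.

Maximum total: 317 points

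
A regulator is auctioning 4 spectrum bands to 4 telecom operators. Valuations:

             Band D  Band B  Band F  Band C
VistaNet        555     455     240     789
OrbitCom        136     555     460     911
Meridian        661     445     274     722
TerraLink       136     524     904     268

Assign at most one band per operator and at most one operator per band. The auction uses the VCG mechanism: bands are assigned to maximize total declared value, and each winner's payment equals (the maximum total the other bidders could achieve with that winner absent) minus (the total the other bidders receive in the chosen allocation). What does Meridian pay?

Efficient allocation: VistaNet→Band B ($455M), OrbitCom→Band C ($911M), Meridian→Band D ($661M), TerraLink→Band F ($904M); total welfare W = $2931M.
Meridian receives Band D at value $661M, so the others get W − 661 = $2270M.
Without Meridian: best allocation of the remaining 3 bidders over all 4 bands is VistaNet→Band D ($555M), OrbitCom→Band C ($911M), TerraLink→Band F ($904M), total $2370M.
VCG payment = (others' best without Meridian) − (others' welfare with Meridian) = 2370 − 2270 = $100M.

Meridian pays $100M.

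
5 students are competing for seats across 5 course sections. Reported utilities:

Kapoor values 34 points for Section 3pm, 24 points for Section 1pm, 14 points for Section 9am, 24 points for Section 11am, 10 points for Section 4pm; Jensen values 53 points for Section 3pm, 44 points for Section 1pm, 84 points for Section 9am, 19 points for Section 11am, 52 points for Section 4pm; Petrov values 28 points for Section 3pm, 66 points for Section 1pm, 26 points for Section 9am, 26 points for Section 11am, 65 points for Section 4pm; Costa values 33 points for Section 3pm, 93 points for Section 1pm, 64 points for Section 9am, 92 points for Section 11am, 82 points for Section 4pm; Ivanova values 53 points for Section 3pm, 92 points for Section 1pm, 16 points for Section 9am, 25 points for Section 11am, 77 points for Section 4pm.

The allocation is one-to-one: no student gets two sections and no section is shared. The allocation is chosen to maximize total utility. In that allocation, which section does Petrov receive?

This is the linear assignment problem.
Optimal: Kapoor→Section 3pm (34 points), Jensen→Section 9am (84 points), Petrov→Section 4pm (65 points), Costa→Section 11am (92 points), Ivanova→Section 1pm (92 points) — total 34+84+65+92+92 = 367 points.
Next-best assignment: Kapoor→Section 3pm, Jensen→Section 9am, Petrov→Section 1pm, Costa→Section 11am, Ivanova→Section 4pm = 353 points.
Swapping Jensen↔Costa (Jensen→Section 11am 19 points, Costa→Section 9am 64 points) loses 93.
Every other assignment is strictly worse.
Petrov's own top section is Section 1pm (66 points), but forcing Petrov→Section 1pm and reassigning the rest optimally gives only 353 points — worse by 14.

Petrov receives Section 4pm.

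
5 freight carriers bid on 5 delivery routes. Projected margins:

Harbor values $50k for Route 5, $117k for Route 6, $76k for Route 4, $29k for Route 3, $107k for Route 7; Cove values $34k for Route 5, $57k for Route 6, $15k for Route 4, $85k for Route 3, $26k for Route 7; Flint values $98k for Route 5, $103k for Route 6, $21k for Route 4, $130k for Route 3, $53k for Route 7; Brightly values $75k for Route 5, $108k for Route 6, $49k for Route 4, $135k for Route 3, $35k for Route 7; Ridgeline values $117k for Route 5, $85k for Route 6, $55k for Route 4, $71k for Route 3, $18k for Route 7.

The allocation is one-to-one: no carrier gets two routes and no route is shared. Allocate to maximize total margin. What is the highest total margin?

Max total: $477k

Treat this as an assignment problem: match each carrier to one route.
Optimal: Harbor→Route 7 ($107k), Cove→Route 4 ($15k), Flint→Route 6 ($103k), Brightly→Route 3 ($135k), Ridgeline→Route 5 ($117k) — total 107+15+103+135+117 = $477k.
Max-entry greedy (repeatedly take the single best remaining cell) gives $437k, worse by 40.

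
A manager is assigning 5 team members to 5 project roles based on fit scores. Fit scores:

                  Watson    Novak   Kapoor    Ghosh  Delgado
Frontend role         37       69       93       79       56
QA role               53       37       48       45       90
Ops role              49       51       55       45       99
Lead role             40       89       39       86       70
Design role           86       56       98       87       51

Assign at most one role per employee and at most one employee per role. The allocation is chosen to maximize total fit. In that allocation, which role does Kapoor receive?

Optimal: Watson→QA role (53 pts), Novak→Lead role (89 pts), Kapoor→Frontend role (93 pts), Ghosh→Design role (87 pts), Delgado→Ops role (99 pts) — total 53+89+93+87+99 = 421 pts.
Max-entry greedy (repeatedly take the single best remaining cell) gives 418 pts, worse by 3.
Checked against all permutations: 421 pts is optimal.
Kapoor's own top role is Design role (98 pts), but forcing Kapoor→Design role and reassigning the rest optimally gives only 418 pts — worse by 3.

Kapoor receives Frontend role.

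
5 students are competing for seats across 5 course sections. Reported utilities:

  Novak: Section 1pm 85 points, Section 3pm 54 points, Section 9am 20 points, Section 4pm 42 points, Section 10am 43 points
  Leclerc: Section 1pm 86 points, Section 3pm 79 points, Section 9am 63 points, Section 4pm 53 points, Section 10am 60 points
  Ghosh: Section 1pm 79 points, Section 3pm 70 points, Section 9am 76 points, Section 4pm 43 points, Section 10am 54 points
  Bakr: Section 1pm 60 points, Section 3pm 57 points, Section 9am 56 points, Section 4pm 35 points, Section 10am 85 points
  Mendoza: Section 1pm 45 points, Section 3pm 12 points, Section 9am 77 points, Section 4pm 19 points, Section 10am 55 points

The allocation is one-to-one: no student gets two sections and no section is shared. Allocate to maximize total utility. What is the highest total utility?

Maximum total: 370 points

Optimal: Novak→Section 1pm (85 points), Leclerc→Section 4pm (53 points), Ghosh→Section 3pm (70 points), Bakr→Section 10am (85 points), Mendoza→Section 9am (77 points) — total 85+53+70+85+77 = 370 points.
Row-greedy (each student in turn takes its best remaining section) gives 344 points, worse by 26.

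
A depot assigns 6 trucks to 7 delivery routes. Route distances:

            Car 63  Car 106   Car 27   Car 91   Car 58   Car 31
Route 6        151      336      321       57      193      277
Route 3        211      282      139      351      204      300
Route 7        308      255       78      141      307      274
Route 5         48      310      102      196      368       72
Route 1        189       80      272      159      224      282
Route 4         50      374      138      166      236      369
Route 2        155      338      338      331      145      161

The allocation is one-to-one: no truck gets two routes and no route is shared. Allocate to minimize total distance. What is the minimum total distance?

Min total: 482 km

Optimal: Car 63→Route 4 (50 km), Car 106→Route 1 (80 km), Car 27→Route 7 (78 km), Car 91→Route 6 (57 km), Car 58→Route 2 (145 km), Car 31→Route 5 (72 km) — total 50+80+78+57+145+72 = 482 km.
Row-greedy (each truck in turn takes its cheapest remaining route) gives 708 km, worse by 226.
Next-best assignment: Car 63→Route 4, Car 106→Route 1, Car 27→Route 7, Car 91→Route 6, Car 58→Route 3, Car 31→Route 5 = 541 km.
Swapping Car 27↔Car 31 (Car 27→Route 5 102 km, Car 31→Route 7 274 km) adds 226.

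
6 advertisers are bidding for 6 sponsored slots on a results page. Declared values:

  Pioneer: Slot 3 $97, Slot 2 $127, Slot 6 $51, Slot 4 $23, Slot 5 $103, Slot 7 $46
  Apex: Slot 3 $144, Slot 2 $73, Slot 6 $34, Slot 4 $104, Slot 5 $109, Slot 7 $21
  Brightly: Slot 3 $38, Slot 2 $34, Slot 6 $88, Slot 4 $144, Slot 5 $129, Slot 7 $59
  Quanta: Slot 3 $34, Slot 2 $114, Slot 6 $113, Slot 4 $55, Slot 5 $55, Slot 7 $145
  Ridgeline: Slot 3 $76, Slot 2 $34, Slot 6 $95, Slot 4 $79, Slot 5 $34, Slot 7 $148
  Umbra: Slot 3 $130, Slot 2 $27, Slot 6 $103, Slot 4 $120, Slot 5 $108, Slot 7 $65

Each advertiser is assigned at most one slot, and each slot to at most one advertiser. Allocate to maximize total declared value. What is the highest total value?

Optimal: Pioneer→Slot 2 ($127), Apex→Slot 3 ($144), Brightly→Slot 4 ($144), Quanta→Slot 6 ($113), Ridgeline→Slot 7 ($148), Umbra→Slot 5 ($108) — total 127+144+144+113+148+108 = $784.
Row-greedy (each advertiser in turn takes its best remaining slot) gives $763, worse by 21.
Swapping Brightly↔Ridgeline (Brightly→Slot 7 $59, Ridgeline→Slot 4 $79) loses 154.

Maximum total: $784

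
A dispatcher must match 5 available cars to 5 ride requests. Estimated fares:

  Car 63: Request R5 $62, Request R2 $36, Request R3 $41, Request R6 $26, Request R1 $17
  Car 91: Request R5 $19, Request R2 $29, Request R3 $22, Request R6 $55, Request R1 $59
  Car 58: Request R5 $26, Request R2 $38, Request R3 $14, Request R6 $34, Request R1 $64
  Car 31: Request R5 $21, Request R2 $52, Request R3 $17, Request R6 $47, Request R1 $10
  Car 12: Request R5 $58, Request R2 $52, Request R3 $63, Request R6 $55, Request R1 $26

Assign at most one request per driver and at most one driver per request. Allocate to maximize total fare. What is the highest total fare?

Max total: $296

Optimal: Car 63→Request R5 ($62), Car 91→Request R6 ($55), Car 58→Request R1 ($64), Car 31→Request R2 ($52), Car 12→Request R3 ($63) — total 62+55+64+52+63 = $296.
Row-greedy (each driver in turn takes its best remaining request) gives $269, worse by 27.
Every other assignment is strictly worse.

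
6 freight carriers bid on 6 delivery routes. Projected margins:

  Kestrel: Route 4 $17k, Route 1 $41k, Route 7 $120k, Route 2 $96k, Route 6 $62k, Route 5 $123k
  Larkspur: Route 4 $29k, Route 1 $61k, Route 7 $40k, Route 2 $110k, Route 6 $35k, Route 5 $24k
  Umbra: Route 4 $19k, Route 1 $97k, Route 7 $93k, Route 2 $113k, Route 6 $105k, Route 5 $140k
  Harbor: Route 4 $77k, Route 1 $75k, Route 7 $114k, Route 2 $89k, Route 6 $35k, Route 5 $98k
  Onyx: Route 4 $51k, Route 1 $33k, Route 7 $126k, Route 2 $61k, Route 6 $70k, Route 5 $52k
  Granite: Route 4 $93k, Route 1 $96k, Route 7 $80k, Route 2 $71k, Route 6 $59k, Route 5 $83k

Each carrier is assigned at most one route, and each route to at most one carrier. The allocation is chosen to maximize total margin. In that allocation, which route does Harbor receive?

Optimal: Kestrel→Route 5 ($123k), Larkspur→Route 2 ($110k), Umbra→Route 6 ($105k), Harbor→Route 4 ($77k), Onyx→Route 7 ($126k), Granite→Route 1 ($96k) — total 123+110+105+77+126+96 = $637k.
No other one-to-one assignment exceeds $637k.
Harbor's own top route is Route 7 ($114k), but forcing Harbor→Route 7 and reassigning the rest optimally gives only $607k — worse by 30.

Harbor receives Route 4.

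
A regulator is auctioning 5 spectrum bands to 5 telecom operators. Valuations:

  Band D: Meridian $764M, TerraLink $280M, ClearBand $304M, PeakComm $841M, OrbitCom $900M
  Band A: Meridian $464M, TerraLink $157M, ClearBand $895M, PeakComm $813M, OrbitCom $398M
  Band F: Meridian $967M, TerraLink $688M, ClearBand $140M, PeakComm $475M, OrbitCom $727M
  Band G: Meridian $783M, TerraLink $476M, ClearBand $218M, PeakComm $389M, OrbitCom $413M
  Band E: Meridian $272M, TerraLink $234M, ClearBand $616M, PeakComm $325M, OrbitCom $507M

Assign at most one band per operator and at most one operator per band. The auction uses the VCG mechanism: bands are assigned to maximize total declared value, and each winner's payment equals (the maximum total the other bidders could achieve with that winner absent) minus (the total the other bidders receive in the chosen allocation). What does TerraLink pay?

TerraLink pays $184M.

Efficient allocation: Meridian→Band G ($783M), TerraLink→Band F ($688M), ClearBand→Band E ($616M), PeakComm→Band A ($813M), OrbitCom→Band D ($900M); total welfare W = $3800M.
TerraLink receives Band F at value $688M, so the others get W − 688 = $3112M.
Without TerraLink: best allocation of the remaining 4 bidders over all 5 bands is Meridian→Band F ($967M), ClearBand→Band E ($616M), PeakComm→Band A ($813M), OrbitCom→Band D ($900M), total $3296M.
VCG payment = (others' best without TerraLink) − (others' welfare with TerraLink) = 3296 − 3112 = $184M.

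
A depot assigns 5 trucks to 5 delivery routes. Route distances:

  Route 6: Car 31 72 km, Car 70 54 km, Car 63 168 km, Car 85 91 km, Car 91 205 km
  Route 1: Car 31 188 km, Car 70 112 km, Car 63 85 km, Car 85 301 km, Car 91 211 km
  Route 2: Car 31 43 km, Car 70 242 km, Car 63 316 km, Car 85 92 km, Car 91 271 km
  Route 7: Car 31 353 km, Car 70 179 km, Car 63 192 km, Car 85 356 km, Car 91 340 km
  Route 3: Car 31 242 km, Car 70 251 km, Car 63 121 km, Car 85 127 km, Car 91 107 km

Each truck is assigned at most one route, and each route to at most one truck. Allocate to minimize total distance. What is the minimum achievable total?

Min total: 505 km

This is a one-to-one assignment (minimum-cost bipartite matching).
Optimal: Car 31→Route 2 (43 km), Car 70→Route 7 (179 km), Car 63→Route 1 (85 km), Car 85→Route 6 (91 km), Car 91→Route 3 (107 km) — total 43+179+85+91+107 = 505 km.
Column-greedy (each route in turn goes to its cheapest remaining truck) gives 649 km, worse by 144.
Next-best assignment: Car 31→Route 6, Car 70→Route 7, Car 63→Route 1, Car 85→Route 2, Car 91→Route 3 = 535 km.
Swapping Car 70↔Car 85 (Car 70→Route 6 54 km, Car 85→Route 7 356 km) adds 140.
No other one-to-one assignment undercuts 505 km.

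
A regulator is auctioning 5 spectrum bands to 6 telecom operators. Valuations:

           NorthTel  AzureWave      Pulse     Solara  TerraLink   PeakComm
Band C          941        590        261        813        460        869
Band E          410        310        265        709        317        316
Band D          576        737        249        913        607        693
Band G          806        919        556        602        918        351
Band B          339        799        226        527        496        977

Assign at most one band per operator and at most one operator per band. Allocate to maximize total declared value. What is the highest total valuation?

Optimal: NorthTel→Band C ($941M), Solara→Band E ($709M), AzureWave→Band D ($737M), TerraLink→Band G ($918M), PeakComm→Band B ($977M) — total 941+709+737+918+977 = $4282M.
Max-entry greedy (repeatedly take the single best remaining cell) gives $4067M, worse by 215.

Maximum total: $4282M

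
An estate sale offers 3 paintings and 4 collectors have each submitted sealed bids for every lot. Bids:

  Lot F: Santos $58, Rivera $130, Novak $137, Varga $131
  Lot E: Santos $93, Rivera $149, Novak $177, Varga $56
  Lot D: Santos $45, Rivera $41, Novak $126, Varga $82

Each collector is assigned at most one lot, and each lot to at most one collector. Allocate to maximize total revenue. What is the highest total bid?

Maximum total: $406

Optimal: Varga→Lot F ($131), Rivera→Lot E ($149), Novak→Lot D ($126) — total 131+149+126 = $406.
Row-greedy (each collector in turn takes its best remaining lot) gives $349, worse by 57.
No other one-to-one assignment exceeds $406.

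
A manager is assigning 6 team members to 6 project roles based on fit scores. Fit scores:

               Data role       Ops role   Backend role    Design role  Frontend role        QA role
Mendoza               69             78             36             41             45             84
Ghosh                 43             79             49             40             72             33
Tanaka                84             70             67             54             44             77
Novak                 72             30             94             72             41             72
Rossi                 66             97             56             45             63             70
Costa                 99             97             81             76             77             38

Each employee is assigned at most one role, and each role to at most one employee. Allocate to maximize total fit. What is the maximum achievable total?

Max total: 507 pts

Optimal: Mendoza→QA role (84 pts), Ghosh→Frontend role (72 pts), Tanaka→Data role (84 pts), Novak→Backend role (94 pts), Rossi→Ops role (97 pts), Costa→Design role (76 pts) — total 84+72+84+94+97+76 = 507 pts.
Max-entry greedy (repeatedly take the single best remaining cell) gives 500 pts, worse by 7.
Next-best assignment: Mendoza→QA role, Ghosh→Frontend role, Tanaka→Design role, Novak→Backend role, Rossi→Ops role, Costa→Data role = 500 pts.
Swapping Novak↔Costa (Novak→Design role 72 pts, Costa→Backend role 81 pts) loses 17.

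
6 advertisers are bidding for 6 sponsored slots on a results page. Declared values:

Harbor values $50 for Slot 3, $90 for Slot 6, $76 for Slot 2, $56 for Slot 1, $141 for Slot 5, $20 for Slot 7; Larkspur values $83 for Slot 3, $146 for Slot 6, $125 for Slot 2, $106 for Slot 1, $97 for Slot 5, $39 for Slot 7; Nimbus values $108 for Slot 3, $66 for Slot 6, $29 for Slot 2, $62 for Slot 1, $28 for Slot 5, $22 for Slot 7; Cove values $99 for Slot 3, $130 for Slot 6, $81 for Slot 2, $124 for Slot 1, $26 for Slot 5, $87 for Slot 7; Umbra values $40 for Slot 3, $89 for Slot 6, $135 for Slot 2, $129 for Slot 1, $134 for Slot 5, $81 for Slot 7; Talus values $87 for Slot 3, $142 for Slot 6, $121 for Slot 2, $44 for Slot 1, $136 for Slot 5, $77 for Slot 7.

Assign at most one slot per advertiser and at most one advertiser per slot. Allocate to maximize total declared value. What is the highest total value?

Optimal: Harbor→Slot 5 ($141), Larkspur→Slot 6 ($146), Nimbus→Slot 3 ($108), Cove→Slot 7 ($87), Umbra→Slot 1 ($129), Talus→Slot 2 ($121) — total 141+146+108+87+129+121 = $732.
Row-greedy (each advertiser in turn takes its best remaining slot) gives $731, worse by 1.
No other one-to-one assignment exceeds $732.

Maximum total: $732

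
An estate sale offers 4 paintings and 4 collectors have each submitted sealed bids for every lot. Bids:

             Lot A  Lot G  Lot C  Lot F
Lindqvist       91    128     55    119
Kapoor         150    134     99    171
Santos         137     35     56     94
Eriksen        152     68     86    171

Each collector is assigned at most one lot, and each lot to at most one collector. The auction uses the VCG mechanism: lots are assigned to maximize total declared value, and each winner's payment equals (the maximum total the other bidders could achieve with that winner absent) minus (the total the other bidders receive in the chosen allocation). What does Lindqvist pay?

Efficient allocation: Lindqvist→Lot G ($128), Kapoor→Lot C ($99), Santos→Lot A ($137), Eriksen→Lot F ($171); total welfare W = $535.
Lindqvist receives Lot G at value $128, so the others get W − 128 = $407.
Without Lindqvist: best allocation of the remaining 3 bidders over all 4 lots is Kapoor→Lot G ($134), Santos→Lot A ($137), Eriksen→Lot F ($171), total $442.
VCG payment = (others' best without Lindqvist) − (others' welfare with Lindqvist) = 442 − 407 = $35.

Lindqvist pays $35.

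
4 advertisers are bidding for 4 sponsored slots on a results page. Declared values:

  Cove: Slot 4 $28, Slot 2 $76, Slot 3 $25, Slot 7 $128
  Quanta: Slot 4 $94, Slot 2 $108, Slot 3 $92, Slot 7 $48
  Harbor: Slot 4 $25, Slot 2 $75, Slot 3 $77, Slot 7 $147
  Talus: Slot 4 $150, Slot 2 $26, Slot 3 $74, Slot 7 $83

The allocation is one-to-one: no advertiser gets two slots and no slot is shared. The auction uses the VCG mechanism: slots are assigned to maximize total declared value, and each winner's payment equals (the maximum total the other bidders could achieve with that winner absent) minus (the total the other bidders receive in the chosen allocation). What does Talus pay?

Efficient allocation: Cove→Slot 2 ($76), Quanta→Slot 3 ($92), Harbor→Slot 7 ($147), Talus→Slot 4 ($150); total welfare W = $465.
Talus receives Slot 4 at value $150, so the others get W − 150 = $315.
Without Talus: best allocation of the remaining 3 bidders over all 4 slots is Cove→Slot 2 ($76), Quanta→Slot 4 ($94), Harbor→Slot 7 ($147), total $317.
VCG payment = (others' best without Talus) − (others' welfare with Talus) = 317 − 315 = $2.

Talus pays $2.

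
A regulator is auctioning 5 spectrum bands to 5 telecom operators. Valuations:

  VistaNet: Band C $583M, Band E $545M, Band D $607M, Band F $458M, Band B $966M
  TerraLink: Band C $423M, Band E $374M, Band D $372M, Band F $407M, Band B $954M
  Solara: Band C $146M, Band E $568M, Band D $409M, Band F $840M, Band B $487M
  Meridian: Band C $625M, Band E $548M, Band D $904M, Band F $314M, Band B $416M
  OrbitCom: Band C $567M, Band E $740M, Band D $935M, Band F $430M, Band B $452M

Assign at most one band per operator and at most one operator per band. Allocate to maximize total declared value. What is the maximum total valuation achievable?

Max total: $4021M

Optimal: VistaNet→Band C ($583M), TerraLink→Band B ($954M), Solara→Band F ($840M), Meridian→Band D ($904M), OrbitCom→Band E ($740M) — total 583+954+840+904+740 = $4021M.
Column-greedy (each band in turn goes to its best remaining operator) gives $3766M, worse by 255.
Checked against all permutations: $4021M is optimal.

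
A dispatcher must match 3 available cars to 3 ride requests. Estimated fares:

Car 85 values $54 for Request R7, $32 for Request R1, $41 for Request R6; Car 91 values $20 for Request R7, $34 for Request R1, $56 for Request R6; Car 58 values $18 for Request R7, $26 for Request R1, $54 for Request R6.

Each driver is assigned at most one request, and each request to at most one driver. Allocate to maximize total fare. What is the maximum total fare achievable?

This is a one-to-one assignment (maximum-weight bipartite matching).
Optimal: Car 85→Request R7 ($54), Car 91→Request R1 ($34), Car 58→Request R6 ($54) — total 54+34+54 = $142.
Row-greedy (each driver in turn takes its best remaining request) gives $136, worse by 6.

Maximum total: $142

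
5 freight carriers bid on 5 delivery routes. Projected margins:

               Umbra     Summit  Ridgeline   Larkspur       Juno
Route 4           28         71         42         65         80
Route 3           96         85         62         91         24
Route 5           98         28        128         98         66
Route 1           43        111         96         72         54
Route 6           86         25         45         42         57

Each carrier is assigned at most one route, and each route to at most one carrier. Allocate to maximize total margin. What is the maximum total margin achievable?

Maximum total: $496k

Optimal: Umbra→Route 6 ($86k), Summit→Route 1 ($111k), Ridgeline→Route 5 ($128k), Larkspur→Route 3 ($91k), Juno→Route 4 ($80k) — total 86+111+128+91+80 = $496k.
Row-greedy (each carrier in turn takes its best remaining route) gives $393k, worse by 103.
Swapping Juno↔Ridgeline (Juno→Route 5 $66k, Ridgeline→Route 4 $42k) loses 100.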